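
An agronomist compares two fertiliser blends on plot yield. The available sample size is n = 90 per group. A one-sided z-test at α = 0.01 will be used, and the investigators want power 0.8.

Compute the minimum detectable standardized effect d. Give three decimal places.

Need Φ(δ − 2.326) = 0.8, so δ = 2.326 + 0.842 = 3.168.
δ = d·√(n/2) ⇒ d = δ/√(n/2) = 3.168/√(90/2) = 0.4723.

d ≈ 0.472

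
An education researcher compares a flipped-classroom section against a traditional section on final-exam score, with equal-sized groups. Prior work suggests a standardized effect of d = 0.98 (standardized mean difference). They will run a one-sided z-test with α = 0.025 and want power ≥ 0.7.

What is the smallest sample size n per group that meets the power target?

For power 0.7 need Φ(δ − z_{0.025}) = 0.7, so δ = z_{0.025} + z_{0.30} = 1.960 + 0.524 = 2.484.
δ = d·√(n/2) ⇒ n = 2(δ/d)² = 2 × (2.484 / 0.98)² = 12.85.
Rounding up, n = 13 per group.

n = 13 per group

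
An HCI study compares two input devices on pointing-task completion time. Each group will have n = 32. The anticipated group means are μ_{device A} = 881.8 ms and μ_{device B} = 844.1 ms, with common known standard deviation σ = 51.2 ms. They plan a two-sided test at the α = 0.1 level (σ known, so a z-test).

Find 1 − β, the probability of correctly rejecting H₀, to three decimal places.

Standardized effect: d = |μ_{device A} − μ_{device B}| / σ = |881.8 − 844.1| / 51.2 = 0.7363
Noncentrality parameter: δ = d·√(n/2) = 0.7363 × √(32/2) = 2.9453
Two-sided α = 0.1 → critical value z_{0.05} = 1.645.
Power = Φ(δ − 1.645) + Φ(−δ − 1.645) = Φ(1.300) + Φ(-4.590) = 0.9033 + 0.0000 = 0.9033.

Power ≈ 0.903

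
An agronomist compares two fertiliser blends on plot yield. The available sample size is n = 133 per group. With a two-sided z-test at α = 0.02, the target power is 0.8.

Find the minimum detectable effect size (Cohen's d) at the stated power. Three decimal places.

d ≈ 0.388

Need Φ(δ − 2.326) = 0.8, so δ = 2.326 + 0.842 = 3.168.
(The second rejection-region term Φ(−δ − z_{α/2}) is negligible and dropped.)
δ = d·√(n/2) ⇒ d = δ/√(n/2) = 3.168/√(133/2) = 0.3885.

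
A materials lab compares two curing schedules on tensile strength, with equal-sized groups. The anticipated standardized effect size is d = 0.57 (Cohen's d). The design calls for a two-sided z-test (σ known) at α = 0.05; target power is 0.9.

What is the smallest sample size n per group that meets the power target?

Set Φ(δ − 1.960) = 0.9; then δ − 1.960 = Φ⁻¹(0.9) = 1.282, giving δ = 3.242.
(The Φ(−δ − z_{α/2}) term is vanishingly small for δ > 0 and is dropped in the standard sample-size formula.)
δ = d·√(n/2) ⇒ n = 2(δ/d)² = 2 × (3.242 / 0.57)² = 64.68.
Rounding up, n = 65 per group.

n = 65 per group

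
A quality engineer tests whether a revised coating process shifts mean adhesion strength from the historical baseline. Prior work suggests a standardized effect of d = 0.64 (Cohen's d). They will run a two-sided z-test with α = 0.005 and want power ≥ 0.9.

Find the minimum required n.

For power 0.9 need Φ(δ − z_{0.0025}) = 0.9, so δ = z_{0.0025} + z_{0.10} = 2.807 + 1.282 = 4.089.
(Ignoring the negligible lower-tail rejection probability gives the usual closed-form inversion.)
δ = d·√n ⇒ n = (δ/d)² = (4.089 / 0.64)² = 40.81.
Round up to the next whole unit.

n = 41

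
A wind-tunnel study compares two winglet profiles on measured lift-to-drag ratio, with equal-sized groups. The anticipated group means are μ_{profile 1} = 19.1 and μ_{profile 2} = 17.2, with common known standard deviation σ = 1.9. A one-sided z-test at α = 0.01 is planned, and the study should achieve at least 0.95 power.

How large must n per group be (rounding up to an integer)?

Standardized effect: d = |μ_{profile 1} − μ_{profile 2}| / σ = |19.1 − 17.2| / 1.9 = 1.0000
Set Φ(δ − 2.326) = 0.95; then δ − 2.326 = Φ⁻¹(0.95) = 1.645, giving δ = 3.971.
δ = d·√(n/2) ⇒ n = 2(δ/d)² = 2 × (3.971 / 1.0000)² = 31.54.
Rounding up, n = 32 per group.

n = 32 per group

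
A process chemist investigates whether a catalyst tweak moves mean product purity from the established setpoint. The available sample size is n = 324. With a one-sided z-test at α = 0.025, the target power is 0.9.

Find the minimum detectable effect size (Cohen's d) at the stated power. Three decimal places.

Required noncentrality: δ = z_{0.025} + z_{0.10} = 1.960 + 1.282 = 3.242.
δ = d·√n ⇒ d = δ/√n = 3.242/√324 = 0.1801.

d ≈ 0.180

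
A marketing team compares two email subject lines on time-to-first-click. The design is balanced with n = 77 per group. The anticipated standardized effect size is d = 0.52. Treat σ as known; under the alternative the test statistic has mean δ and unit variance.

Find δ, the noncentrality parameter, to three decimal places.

δ ≈ 3.227

δ = d·√(n/2) = 0.52 × √(77/2) = 3.2265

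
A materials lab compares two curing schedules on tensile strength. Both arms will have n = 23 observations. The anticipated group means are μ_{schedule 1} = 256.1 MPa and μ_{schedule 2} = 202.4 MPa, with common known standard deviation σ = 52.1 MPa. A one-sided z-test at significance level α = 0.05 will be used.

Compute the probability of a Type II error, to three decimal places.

Standardized effect: d = |μ_{schedule 1} − μ_{schedule 2}| / σ = |256.1 − 202.4| / 52.1 = 1.0307
Noncentrality parameter: λ = d·√(n/2) = 1.0307 × √(23/2) = 3.4953
One-sided α = 0.05 → critical value z_{0.05} = 1.645.
Power = P(Z > 1.645 − λ) = Φ(1.850) = 0.9679.
Type II error: β = 1 − power = 1 − 0.9679 = 0.0321.

β ≈ 0.032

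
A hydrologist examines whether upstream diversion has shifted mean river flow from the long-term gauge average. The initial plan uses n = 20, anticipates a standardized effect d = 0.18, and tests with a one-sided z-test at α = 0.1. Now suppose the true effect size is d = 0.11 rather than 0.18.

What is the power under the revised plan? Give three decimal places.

Power ≈ 0.215

With d = 0.11: δ = d·√n = 0.11 × √20 = 0.4919. Critical value z_{0.1} = 1.282.
Revised power = Φ(δ − 1.282) = Φ(-0.790) = 0.2149.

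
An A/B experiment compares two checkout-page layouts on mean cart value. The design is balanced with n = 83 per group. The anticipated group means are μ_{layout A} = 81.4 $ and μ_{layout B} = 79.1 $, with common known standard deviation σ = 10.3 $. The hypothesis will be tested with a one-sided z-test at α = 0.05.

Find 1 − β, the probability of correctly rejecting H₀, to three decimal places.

Standardized effect: d = |μ_{layout A} − μ_{layout B}| / σ = |81.4 − 79.1| / 10.3 = 0.2233
Noncentrality parameter: δ = d·√(n/2) = 0.2233 × √(83/2) = 1.4385
Critical value for a one-sided test at α = 0.05: z_α = 1.645.
Power = P(Z > 1.645 − δ) = Φ(-0.206) = 0.4183.

Power ≈ 0.418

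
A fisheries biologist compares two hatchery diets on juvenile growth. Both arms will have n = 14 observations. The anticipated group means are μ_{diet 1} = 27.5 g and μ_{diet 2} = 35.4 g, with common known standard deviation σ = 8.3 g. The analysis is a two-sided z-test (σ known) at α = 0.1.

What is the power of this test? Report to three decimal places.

Standardized effect: d = |μ_{diet 1} − μ_{diet 2}| / σ = |27.5 − 35.4| / 8.3 = 0.9518
Noncentrality parameter: δ = d·√(n/2) = 0.9518 × √(14/2) = 2.5182
Two-sided α = 0.1 → critical value z_{0.05} = 1.645.
Power = Φ(δ − 1.645) + Φ(−δ − 1.645) = Φ(0.873) + Φ(-4.163) = 0.8088 + 0.0000 = 0.8088.

Power ≈ 0.809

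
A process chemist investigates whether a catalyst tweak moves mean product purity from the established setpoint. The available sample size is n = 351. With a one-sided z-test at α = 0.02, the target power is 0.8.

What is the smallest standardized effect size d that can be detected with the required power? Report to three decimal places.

d ≈ 0.155

Need Φ(δ − 2.054) = 0.8, so δ = 2.054 + 0.842 = 2.895.
δ = d·√n ⇒ d = δ/√n = 2.895/√351 = 0.1545.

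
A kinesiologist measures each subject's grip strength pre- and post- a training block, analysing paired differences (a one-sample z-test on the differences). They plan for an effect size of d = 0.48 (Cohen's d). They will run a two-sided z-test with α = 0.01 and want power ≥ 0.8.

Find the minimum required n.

n = 51

Set Φ(δ − 2.576) = 0.8; then δ − 2.576 = Φ⁻¹(0.8) = 0.842, giving δ = 3.417.
(For δ > 0 the lower-tail rejection region contributes negligibly to power, so the one-term inversion is standard.)
δ = d·√n ⇒ n = (δ/d)² = (3.417 / 0.48)² = 50.69.
Rounding up, n = 51.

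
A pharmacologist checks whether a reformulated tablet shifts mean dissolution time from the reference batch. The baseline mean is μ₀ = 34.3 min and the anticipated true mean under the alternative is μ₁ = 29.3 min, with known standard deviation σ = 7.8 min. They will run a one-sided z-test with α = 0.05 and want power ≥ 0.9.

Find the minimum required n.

n = 21

Standardized effect: d = |μ₁ − μ₀| / σ = |29.3 − 34.3| / 7.8 = 0.6410
For power 0.9 need Φ(δ − z_{0.05}) = 0.9, so δ = z_{0.05} + z_{0.10} = 1.645 + 1.282 = 2.926.
δ = d·√n ⇒ n = (δ/d)² = (2.926 / 0.6410)² = 20.84.
Rounding up, n = 21.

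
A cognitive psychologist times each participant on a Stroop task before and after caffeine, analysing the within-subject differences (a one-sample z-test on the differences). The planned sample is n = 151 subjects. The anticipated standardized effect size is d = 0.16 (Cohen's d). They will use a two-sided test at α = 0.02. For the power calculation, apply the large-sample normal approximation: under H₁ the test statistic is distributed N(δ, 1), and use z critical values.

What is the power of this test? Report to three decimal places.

Noncentrality parameter: δ = d·√n = 0.16 × √151 = 1.9661
Two-sided α = 0.02 → critical value z_{0.01} = 2.326.
Power = Φ(δ − 2.326) + Φ(−δ − 2.326) = Φ(-0.360) + Φ(-4.292) = 0.3593 + 0.0000 = 0.3593.

Power ≈ 0.359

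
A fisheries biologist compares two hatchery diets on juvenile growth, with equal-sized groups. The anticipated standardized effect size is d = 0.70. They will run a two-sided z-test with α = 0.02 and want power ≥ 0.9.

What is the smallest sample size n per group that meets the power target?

n = 54 per group

For power 0.9 need Φ(δ − z_{0.01}) = 0.9, so δ = z_{0.01} + z_{0.10} = 2.326 + 1.282 = 3.608.
(For δ > 0 the lower-tail rejection region contributes negligibly to power, so the one-term inversion is standard.)
δ = d·√(n/2) ⇒ n = 2(δ/d)² = 2 × (3.608 / 0.70)² = 53.13.
Rounding up, n = 54 per group.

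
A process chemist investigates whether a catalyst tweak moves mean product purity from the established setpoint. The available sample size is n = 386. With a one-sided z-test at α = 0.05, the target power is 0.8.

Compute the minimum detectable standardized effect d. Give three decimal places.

Required noncentrality: δ = z_{0.05} + z_{0.20} = 1.645 + 0.842 = 2.486.
δ = d·√n ⇒ d = δ/√n = 2.486/√386 = 0.1266.

d ≈ 0.127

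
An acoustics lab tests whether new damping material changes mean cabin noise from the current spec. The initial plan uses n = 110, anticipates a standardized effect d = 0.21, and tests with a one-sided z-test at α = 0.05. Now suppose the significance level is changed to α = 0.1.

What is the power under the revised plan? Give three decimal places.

Power ≈ 0.821

δ = d·√n = 0.21 × √110 = 2.2025 (unchanged). New critical value: z_{0.1} = 1.282.
Revised power = P(Z > 1.282 − δ) = Φ(0.921) = 0.8215.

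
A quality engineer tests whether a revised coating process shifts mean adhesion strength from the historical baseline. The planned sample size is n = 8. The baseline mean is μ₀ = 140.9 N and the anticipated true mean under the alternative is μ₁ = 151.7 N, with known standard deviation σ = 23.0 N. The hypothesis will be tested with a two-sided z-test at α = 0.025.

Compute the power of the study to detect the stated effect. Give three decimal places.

Standardized effect: d = |μ₁ − μ₀| / σ = |151.7 − 140.9| / 23.0 = 0.4696
Noncentrality parameter: δ = d·√n = 0.4696 × √8 = 1.3281
Two-sided α = 0.025 → critical value z_{0.0125} = 2.241.
Power = Φ(δ − 2.241) + Φ(−δ − 2.241) = Φ(-0.913) + Φ(-3.570) = 0.1805 + 0.0002 = 0.1807.

Power ≈ 0.181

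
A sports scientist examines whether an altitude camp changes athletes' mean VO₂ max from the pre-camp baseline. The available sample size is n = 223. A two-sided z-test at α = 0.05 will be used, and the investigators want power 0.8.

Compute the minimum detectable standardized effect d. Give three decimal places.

Required noncentrality: δ = z_{0.025} + z_{0.20} = 1.960 + 0.842 = 2.802.
(The second rejection-region term Φ(−δ − z_{α/2}) is negligible and dropped.)
δ = d·√n ⇒ d = δ/√n = 2.802/√223 = 0.1876.

d ≈ 0.188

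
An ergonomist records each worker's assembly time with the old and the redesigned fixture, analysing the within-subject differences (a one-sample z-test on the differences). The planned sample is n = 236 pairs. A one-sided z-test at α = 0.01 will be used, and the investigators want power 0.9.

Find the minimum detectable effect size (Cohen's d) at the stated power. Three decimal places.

d ≈ 0.235

Need Φ(δ − 2.326) = 0.9, so δ = 2.326 + 1.282 = 3.608.
δ = d·√n ⇒ d = δ/√n = 3.608/√236 = 0.2349.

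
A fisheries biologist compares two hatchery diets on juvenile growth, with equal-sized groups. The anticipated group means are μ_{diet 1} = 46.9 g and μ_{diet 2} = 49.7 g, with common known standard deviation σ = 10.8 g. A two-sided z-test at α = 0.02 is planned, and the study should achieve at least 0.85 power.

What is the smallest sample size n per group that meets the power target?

Standardized effect: d = |μ_{diet 1} − μ_{diet 2}| / σ = |46.9 − 49.7| / 10.8 = 0.2593
For power 0.85 need Φ(δ − z_{0.01}) = 0.85, so δ = z_{0.01} + z_{0.15} = 2.326 + 1.036 = 3.363.
(The Φ(−δ − z_{α/2}) term is vanishingly small for δ > 0 and is dropped in the standard sample-size formula.)
δ = d·√(n/2) ⇒ n = 2(δ/d)² = 2 × (3.363 / 0.2593)² = 336.48.
Round up to the next whole unit.

n = 337 per group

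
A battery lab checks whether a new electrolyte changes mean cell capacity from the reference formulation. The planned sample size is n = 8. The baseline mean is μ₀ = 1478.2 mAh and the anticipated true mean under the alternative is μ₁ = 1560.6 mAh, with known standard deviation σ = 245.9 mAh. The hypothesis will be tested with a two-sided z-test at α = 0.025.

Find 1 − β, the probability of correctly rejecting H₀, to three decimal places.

Power ≈ 0.099

Standardized effect: d = |μ₁ − μ₀| / σ = |1560.6 − 1478.2| / 245.9 = 0.3351
Noncentrality parameter: λ = d·√n = 0.3351 × √8 = 0.9478
Critical value for a two-sided test at α = 0.025: z_{α/2} = 2.241.
Power = Φ(λ − 2.241) + Φ(−λ − 2.241) = Φ(-1.294) + Φ(-3.189) = 0.0979 + 0.0007 = 0.0986.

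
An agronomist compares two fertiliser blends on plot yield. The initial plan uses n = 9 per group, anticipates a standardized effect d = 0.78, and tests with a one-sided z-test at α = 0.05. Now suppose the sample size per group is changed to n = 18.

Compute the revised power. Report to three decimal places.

With n = 18 per group: δ = d·√(n/2) = 0.78 × √(18/2) = 2.3400. Critical value z_{0.05} = 1.645.
Revised power = P(Z > 1.645 − δ) = Φ(0.695) = 0.7565.

Power ≈ 0.757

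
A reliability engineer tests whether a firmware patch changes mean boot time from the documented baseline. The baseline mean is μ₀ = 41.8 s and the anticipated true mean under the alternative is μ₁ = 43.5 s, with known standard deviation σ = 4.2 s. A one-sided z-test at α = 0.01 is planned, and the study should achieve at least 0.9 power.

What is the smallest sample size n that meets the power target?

n = 80

Standardized effect: d = |μ₁ − μ₀| / σ = |43.5 − 41.8| / 4.2 = 0.4048
For power 0.9 need Φ(δ − z_{0.01}) = 0.9, so δ = z_{0.01} + z_{0.10} = 2.326 + 1.282 = 3.608.
δ = d·√n ⇒ n = (δ/d)² = (3.608 / 0.4048)² = 79.45.
Round up to the next whole unit.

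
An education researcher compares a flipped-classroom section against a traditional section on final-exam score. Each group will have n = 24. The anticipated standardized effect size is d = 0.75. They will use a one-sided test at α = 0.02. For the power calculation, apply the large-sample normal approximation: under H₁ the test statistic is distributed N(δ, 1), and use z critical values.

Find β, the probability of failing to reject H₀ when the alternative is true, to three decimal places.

Noncentrality parameter: δ = d·√(n/2) = 0.75 × √(24/2) = 2.5981
One-sided α = 0.02 → critical value z_{0.02} = 2.054.
Power = P(Z > 2.054 − δ) = Φ(0.544) = 0.7069.
Type II error: β = 1 − power = 1 − 0.7069 = 0.2931.

β ≈ 0.293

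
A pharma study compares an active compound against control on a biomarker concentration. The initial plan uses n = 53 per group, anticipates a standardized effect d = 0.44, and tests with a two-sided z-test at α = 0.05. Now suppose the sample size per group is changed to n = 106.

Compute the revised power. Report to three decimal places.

Power ≈ 0.893

With n = 106 per group: δ = d·√(n/2) = 0.44 × √(106/2) = 3.2032. Critical value z_{0.025} = 1.960.
Revised power = Φ(δ − 1.960) + Φ(−δ − 1.960) = Φ(1.243) + Φ(-5.163) = 0.8931 + 0.0000 = 0.8931.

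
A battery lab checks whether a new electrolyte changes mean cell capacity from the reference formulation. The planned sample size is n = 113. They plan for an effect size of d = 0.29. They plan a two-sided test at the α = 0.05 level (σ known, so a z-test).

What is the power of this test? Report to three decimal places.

Power ≈ 0.869

Noncentrality parameter: δ = d·√n = 0.29 × √113 = 3.0827
Critical value for a two-sided test at α = 0.05: z_{α/2} = 1.960.
Power = Φ(δ − 1.960) + Φ(−δ − 1.960) = Φ(1.123) + Φ(-5.043) = 0.8692 + 0.0000 = 0.8692.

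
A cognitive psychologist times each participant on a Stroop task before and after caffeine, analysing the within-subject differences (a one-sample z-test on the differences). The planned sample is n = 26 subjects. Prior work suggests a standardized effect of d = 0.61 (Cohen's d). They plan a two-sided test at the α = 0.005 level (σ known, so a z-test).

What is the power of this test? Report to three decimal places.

Noncentrality parameter: δ = d·√n = 0.61 × √26 = 3.1104
Critical value for a two-sided test at α = 0.005: z_{α/2} = 2.807.
Power = Φ(δ − 2.807) + Φ(−δ − 2.807) = Φ(0.303) + Φ(-5.917) = 0.6192 + 0.0000 = 0.6192.

Power ≈ 0.619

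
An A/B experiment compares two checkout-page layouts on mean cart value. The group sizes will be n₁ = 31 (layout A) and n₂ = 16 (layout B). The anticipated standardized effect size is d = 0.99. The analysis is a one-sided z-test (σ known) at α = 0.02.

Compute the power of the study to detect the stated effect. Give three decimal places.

Power ≈ 0.877

Noncentrality parameter: δ = d / √(1/n₁ + 1/n₂) = 0.99 / √(1/31 + 1/16) = 3.2161
One-sided α = 0.02 → critical value z_{0.02} = 2.054.
Power = Φ(δ − 2.054) = Φ(1.162) = 0.8774.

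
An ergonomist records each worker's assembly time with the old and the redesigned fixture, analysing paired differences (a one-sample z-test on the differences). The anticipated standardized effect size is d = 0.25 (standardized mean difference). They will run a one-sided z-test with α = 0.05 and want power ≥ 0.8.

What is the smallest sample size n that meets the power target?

For power 0.8 need Φ(δ − z_{0.05}) = 0.8, so δ = z_{0.05} + z_{0.20} = 1.645 + 0.842 = 2.486.
δ = d·√n ⇒ n = (δ/d)² = (2.486 / 0.25)² = 98.92.
Round up to the next whole unit.

n = 99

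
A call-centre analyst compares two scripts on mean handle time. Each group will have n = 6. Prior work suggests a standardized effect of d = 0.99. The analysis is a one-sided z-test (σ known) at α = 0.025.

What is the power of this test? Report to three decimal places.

Power ≈ 0.403

Noncentrality parameter: δ = d·√(n/2) = 0.99 × √(6/2) = 1.7147
Critical value for a one-sided test at α = 0.025: z_α = 1.960.
Power = P(Z > 1.960 − δ) = Φ(-0.245) = 0.4031.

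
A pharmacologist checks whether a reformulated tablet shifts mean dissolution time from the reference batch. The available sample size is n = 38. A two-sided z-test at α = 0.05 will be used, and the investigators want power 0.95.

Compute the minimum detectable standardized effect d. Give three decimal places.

d ≈ 0.585

Required noncentrality: δ = z_{0.025} + z_{0.05} = 1.960 + 1.645 = 3.605.
(The second rejection-region term Φ(−δ − z_{α/2}) is negligible and dropped.)
δ = d·√n ⇒ d = δ/√n = 3.605/√38 = 0.5848.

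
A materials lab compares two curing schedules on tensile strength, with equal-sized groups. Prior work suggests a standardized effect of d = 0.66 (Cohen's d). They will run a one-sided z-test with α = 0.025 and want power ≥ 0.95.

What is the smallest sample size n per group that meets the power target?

n = 60 per group

Set Φ(δ − 1.960) = 0.95; then δ − 1.960 = Φ⁻¹(0.95) = 1.645, giving δ = 3.605.
δ = d·√(n/2) ⇒ n = 2(δ/d)² = 2 × (3.605 / 0.66)² = 59.66.
Rounding up, n = 60 per group.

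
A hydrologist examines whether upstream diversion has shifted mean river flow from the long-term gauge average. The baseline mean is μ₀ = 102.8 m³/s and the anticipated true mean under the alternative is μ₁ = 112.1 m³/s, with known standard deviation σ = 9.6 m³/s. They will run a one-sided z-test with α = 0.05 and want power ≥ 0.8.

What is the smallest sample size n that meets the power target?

n = 7

Standardized effect: d = |μ₁ − μ₀| / σ = |112.1 − 102.8| / 9.6 = 0.9688
For power 0.8 need Φ(δ − z_{0.05}) = 0.8, so δ = z_{0.05} + z_{0.20} = 1.645 + 0.842 = 2.486.
δ = d·√n ⇒ n = (δ/d)² = (2.486 / 0.9688)² = 6.59.
Rounding up, n = 7.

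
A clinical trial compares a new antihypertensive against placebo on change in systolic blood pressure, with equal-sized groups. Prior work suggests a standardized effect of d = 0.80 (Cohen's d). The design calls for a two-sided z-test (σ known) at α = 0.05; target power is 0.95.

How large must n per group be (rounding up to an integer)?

For power 0.95 need Φ(δ − z_{0.025}) = 0.95, so δ = z_{0.025} + z_{0.05} = 1.960 + 1.645 = 3.605.
(Ignoring the negligible lower-tail rejection probability gives the usual closed-form inversion.)
δ = d·√(n/2) ⇒ n = 2(δ/d)² = 2 × (3.605 / 0.80)² = 40.61.
Round up to the next whole unit.

n = 41 per group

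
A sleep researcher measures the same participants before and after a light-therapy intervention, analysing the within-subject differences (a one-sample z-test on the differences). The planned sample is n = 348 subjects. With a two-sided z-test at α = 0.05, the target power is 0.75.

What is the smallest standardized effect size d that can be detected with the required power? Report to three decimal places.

d ≈ 0.141

Required noncentrality: δ = z_{0.025} + z_{0.25} = 1.960 + 0.674 = 2.634.
(Lower-tail contribution to power is negligible for δ > 0.)
δ = d·√n ⇒ d = δ/√n = 2.634/√348 = 0.1412.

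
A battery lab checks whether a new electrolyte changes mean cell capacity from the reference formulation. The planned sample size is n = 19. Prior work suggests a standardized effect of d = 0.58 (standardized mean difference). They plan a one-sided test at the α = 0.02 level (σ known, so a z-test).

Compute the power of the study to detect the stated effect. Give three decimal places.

Noncentrality parameter: δ = d·√n = 0.58 × √19 = 2.5282
Critical value for a one-sided test at α = 0.02: z_α = 2.054.
Power = P(Z > 2.054 − δ) = Φ(0.474) = 0.6824.

Power ≈ 0.682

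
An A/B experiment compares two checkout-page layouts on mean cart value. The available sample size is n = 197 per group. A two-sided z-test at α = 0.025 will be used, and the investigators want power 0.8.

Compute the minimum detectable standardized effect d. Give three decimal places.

Required noncentrality: δ = z_{0.0125} + z_{0.20} = 2.241 + 0.842 = 3.083.
(Lower-tail contribution to power is negligible for δ > 0.)
δ = d·√(n/2) ⇒ d = δ/√(n/2) = 3.083/√(197/2) = 0.3106.

d ≈ 0.311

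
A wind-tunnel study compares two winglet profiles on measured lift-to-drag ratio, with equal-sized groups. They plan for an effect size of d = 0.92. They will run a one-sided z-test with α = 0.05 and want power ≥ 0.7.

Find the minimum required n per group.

For power 0.7 need Φ(δ − z_{0.05}) = 0.7, so δ = z_{0.05} + z_{0.30} = 1.645 + 0.524 = 2.169.
δ = d·√(n/2) ⇒ n = 2(δ/d)² = 2 × (2.169 / 0.92)² = 11.12.
Rounding up, n = 12 per group.

n = 12 per group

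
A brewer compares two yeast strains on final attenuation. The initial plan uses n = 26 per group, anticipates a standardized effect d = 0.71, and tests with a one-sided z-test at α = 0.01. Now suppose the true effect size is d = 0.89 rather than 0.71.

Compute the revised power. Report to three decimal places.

With d = 0.89: δ = d·√(n/2) = 0.89 × √(26/2) = 3.2089. Critical value z_{0.01} = 2.326.
Revised power = P(Z > 2.326 − δ) = Φ(0.883) = 0.8113.

Power ≈ 0.811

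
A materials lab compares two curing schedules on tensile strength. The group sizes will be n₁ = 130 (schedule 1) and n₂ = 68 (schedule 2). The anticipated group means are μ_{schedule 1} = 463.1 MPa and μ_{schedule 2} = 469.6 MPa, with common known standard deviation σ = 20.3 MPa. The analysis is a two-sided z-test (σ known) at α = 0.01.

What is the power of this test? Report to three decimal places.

Power ≈ 0.331

Standardized effect: d = |μ_{schedule 1} − μ_{schedule 2}| / σ = |463.1 − 469.6| / 20.3 = 0.3202
Noncentrality parameter: δ = d / √(1/n₁ + 1/n₂) = 0.3202 / √(1/130 + 1/68) = 2.1395
Critical value for a two-sided test at α = 0.01: z_{α/2} = 2.576.
Power = Φ(δ − 2.576) + Φ(−δ − 2.576) = Φ(-0.436) + Φ(-4.715) = 0.3313 + 0.0000 = 0.3313.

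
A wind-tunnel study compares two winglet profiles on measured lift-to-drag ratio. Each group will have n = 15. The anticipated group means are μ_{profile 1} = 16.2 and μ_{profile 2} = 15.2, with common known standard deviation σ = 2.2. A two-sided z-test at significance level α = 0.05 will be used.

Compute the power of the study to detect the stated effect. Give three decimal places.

Power ≈ 0.238

Standardized effect: d = |μ_{profile 1} − μ_{profile 2}| / σ = |16.2 − 15.2| / 2.2 = 0.4545
Noncentrality parameter: δ = d·√(n/2) = 0.4545 × √(15/2) = 1.2448
Critical value for a two-sided test at α = 0.05: z_{α/2} = 1.960.
Power = Φ(δ − 1.960) + Φ(−δ − 1.960) = Φ(-0.715) + Φ(-3.205) = 0.2373 + 0.0007 = 0.2379.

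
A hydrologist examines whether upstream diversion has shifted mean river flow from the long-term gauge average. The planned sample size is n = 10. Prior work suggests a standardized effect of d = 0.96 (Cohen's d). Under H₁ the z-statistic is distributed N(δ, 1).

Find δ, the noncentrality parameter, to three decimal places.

The noncentrality parameter scales effect size by the design's sample-size factor: δ = d·√n = 0.96 × √10 = 3.0358

δ ≈ 3.036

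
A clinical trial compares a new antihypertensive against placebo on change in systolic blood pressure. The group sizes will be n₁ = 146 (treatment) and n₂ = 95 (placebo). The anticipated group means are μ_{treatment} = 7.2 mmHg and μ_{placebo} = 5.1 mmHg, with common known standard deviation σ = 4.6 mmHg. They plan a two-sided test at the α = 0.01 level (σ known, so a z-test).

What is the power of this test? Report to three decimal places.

Standardized effect: d = |μ_{treatment} − μ_{placebo}| / σ = |7.2 − 5.1| / 4.6 = 0.4565
Noncentrality parameter: δ = d / √(1/n₁ + 1/n₂) = 0.4565 / √(1/146 + 1/95) = 3.4633
Critical value for a two-sided test at α = 0.01: z_{α/2} = 2.576.
Power = Φ(δ − 2.576) + Φ(−δ − 2.576) = Φ(0.887) + Φ(-6.039) = 0.8126 + 0.0000 = 0.8126.

Power ≈ 0.813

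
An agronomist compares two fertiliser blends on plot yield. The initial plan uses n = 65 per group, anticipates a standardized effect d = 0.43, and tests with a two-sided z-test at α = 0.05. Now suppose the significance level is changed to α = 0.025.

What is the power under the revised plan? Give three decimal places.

Power ≈ 0.583

δ = d·√(n/2) = 0.43 × √(65/2) = 2.4514 (unchanged). New critical value: z_{0.0125} = 2.241.
Revised power = Φ(δ − 2.241) + Φ(−δ − 2.241) = Φ(0.210) + Φ(-4.693) = 0.5832 + 0.0000 = 0.5832.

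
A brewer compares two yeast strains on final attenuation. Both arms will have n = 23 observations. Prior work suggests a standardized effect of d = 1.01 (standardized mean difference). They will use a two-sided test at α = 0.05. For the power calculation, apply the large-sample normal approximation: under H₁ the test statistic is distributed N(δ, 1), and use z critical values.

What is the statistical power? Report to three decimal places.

Noncentrality parameter: δ = d·√(n/2) = 1.01 × √(23/2) = 3.4251
Critical value for a two-sided test at α = 0.05: z_{α/2} = 1.960.
Power = Φ(δ − 1.960) + Φ(−δ − 1.960) = Φ(1.465) + Φ(-5.385) = 0.9286 + 0.0000 = 0.9286.

Power ≈ 0.929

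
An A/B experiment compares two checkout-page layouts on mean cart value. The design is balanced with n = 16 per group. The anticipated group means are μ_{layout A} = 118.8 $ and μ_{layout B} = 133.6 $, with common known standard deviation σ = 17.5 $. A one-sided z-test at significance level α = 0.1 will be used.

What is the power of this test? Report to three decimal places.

Standardized effect: d = |μ_{layout A} − μ_{layout B}| / σ = |118.8 − 133.6| / 17.5 = 0.8457
Noncentrality parameter: δ = d·√(n/2) = 0.8457 × √(16/2) = 2.3920
Critical value for a one-sided test at α = 0.1: z_α = 1.282.
Power = P(Z > 1.282 − δ) = Φ(1.110) = 0.8666.

Power ≈ 0.867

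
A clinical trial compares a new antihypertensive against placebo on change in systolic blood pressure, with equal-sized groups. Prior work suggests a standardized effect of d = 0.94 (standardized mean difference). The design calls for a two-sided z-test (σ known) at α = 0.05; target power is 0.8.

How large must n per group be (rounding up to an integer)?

n = 18 per group

Set Φ(δ − 1.960) = 0.8; then δ − 1.960 = Φ⁻¹(0.8) = 0.842, giving δ = 2.802.
(The Φ(−δ − z_{α/2}) term is vanishingly small for δ > 0 and is dropped in the standard sample-size formula.)
δ = d·√(n/2) ⇒ n = 2(δ/d)² = 2 × (2.802 / 0.94)² = 17.77.
Rounding up, n = 18 per group.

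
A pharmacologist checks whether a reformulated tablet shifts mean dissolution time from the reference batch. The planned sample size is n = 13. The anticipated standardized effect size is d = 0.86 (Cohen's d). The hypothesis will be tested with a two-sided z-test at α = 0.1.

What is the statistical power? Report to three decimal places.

Power ≈ 0.927

Noncentrality parameter: δ = d·√n = 0.86 × √13 = 3.1008
Two-sided α = 0.1 → critical value z_{0.05} = 1.645.
Power = Φ(δ − 1.645) + Φ(−δ − 1.645) = Φ(1.456) + Φ(-4.746) = 0.9273 + 0.0000 = 0.9273.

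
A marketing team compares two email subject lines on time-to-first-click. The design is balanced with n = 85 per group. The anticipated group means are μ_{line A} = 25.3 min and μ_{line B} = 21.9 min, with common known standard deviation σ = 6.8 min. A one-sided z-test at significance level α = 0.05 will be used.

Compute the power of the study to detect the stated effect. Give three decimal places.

Power ≈ 0.947

Standardized effect: d = |μ_{line A} − μ_{line B}| / σ = |25.3 − 21.9| / 6.8 = 0.5000
Noncentrality parameter: δ = d·√(n/2) = 0.5000 × √(85/2) = 3.2596
One-sided α = 0.05 → critical value z_{0.05} = 1.645.
Power = P(Z > 1.645 − δ) = Φ(1.615) = 0.9468.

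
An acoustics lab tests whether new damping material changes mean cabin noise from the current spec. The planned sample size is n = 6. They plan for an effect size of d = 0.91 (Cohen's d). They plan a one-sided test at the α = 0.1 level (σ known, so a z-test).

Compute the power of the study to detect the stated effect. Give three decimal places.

Noncentrality parameter: δ = d·√n = 0.91 × √6 = 2.2290
One-sided α = 0.1 → critical value z_{0.1} = 1.282.
Power = Φ(δ − 1.282) = Φ(0.947) = 0.8283.

Power ≈ 0.828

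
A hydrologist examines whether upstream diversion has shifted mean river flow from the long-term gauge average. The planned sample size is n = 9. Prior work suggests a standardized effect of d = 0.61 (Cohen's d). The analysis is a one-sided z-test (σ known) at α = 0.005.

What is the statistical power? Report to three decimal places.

Power ≈ 0.228

Noncentrality parameter: δ = d·√n = 0.61 × √9 = 1.8300
Critical value for a one-sided test at α = 0.005: z_α = 2.576.
Power = P(Z > 2.576 − δ) = Φ(-0.746) = 0.2279.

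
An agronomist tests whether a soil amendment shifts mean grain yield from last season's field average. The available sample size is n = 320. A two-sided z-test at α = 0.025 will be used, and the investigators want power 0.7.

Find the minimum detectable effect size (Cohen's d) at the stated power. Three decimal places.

Required noncentrality: δ = z_{0.0125} + z_{0.30} = 2.241 + 0.524 = 2.766.
(Lower-tail contribution to power is negligible for δ > 0.)
δ = d·√n ⇒ d = δ/√n = 2.766/√320 = 0.1546.

d ≈ 0.155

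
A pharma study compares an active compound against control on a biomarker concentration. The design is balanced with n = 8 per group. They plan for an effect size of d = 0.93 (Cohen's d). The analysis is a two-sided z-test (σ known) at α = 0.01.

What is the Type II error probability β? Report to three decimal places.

Noncentrality parameter: δ = d·√(n/2) = 0.93 × √(8/2) = 1.8600
Critical value for a two-sided test at α = 0.01: z_{α/2} = 2.576.
Power = Φ(δ − 2.576) + Φ(−δ − 2.576) = Φ(-0.716) + Φ(-4.436) = 0.2370 + 0.0000 = 0.2371.
Type II error: β = 1 − power = 1 − 0.2371 = 0.7629.

β ≈ 0.763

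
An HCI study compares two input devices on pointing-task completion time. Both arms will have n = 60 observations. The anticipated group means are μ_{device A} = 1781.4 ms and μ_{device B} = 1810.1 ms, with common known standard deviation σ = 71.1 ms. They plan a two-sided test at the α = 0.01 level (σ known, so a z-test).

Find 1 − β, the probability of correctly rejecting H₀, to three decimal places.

Power ≈ 0.358

Standardized effect: d = |μ_{device A} − μ_{device B}| / σ = |1781.4 − 1810.1| / 71.1 = 0.4037
Noncentrality parameter: δ = d·√(n/2) = 0.4037 × √(60/2) = 2.2109
Critical value for a two-sided test at α = 0.01: z_{α/2} = 2.576.
Power = Φ(δ − 2.576) + Φ(−δ − 2.576) = Φ(-0.365) + Φ(-4.787) = 0.3576 + 0.0000 = 0.3576.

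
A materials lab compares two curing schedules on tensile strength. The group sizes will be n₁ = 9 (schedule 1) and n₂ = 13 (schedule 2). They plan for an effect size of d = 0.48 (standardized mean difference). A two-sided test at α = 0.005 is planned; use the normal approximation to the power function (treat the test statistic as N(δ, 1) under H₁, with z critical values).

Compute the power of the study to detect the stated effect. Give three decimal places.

Noncentrality parameter: δ = d / √(1/n₁ + 1/n₂) = 0.48 / √(1/9 + 1/13) = 1.1069
Two-sided α = 0.005 → critical value z_{0.0025} = 2.807.
Power = Φ(δ − 2.807) + Φ(−δ − 2.807) = Φ(-1.700) + Φ(-3.914) = 0.0446 + 0.0000 = 0.0446.

Power ≈ 0.045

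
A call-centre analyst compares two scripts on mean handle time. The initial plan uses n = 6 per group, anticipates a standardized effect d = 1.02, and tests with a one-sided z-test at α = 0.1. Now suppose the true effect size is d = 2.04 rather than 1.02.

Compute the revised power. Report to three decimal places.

Power ≈ 0.988

With d = 2.04: δ = d·√(n/2) = 2.04 × √(6/2) = 3.5334. Critical value z_{0.1} = 1.282.
Revised power = P(Z > 1.282 − δ) = Φ(2.252) = 0.9878.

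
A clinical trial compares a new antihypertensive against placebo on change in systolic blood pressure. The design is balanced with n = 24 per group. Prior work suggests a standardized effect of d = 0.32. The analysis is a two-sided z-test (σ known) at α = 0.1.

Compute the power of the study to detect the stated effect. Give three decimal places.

Power ≈ 0.299

Noncentrality parameter: δ = d·√(n/2) = 0.32 × √(24/2) = 1.1085
Critical value for a two-sided test at α = 0.1: z_{α/2} = 1.645.
Power = Φ(δ − 1.645) + Φ(−δ − 1.645) = Φ(-0.536) + Φ(-2.753) = 0.2959 + 0.0029 = 0.2988.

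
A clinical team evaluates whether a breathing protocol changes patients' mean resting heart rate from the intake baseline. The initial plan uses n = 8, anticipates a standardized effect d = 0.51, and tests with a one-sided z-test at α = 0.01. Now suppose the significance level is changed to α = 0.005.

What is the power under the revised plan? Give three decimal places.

Power ≈ 0.129

δ = d·√n = 0.51 × √8 = 1.4425 (unchanged). New critical value: z_{0.005} = 2.576.
Revised power = P(Z > 2.576 − δ) = Φ(-1.133) = 0.1285.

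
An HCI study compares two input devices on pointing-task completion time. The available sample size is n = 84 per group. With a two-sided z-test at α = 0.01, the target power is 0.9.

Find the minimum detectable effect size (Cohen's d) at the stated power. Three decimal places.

d ≈ 0.595

Need Φ(δ − 2.576) = 0.9, so δ = 2.576 + 1.282 = 3.857.
(Lower-tail contribution to power is negligible for δ > 0.)
δ = d·√(n/2) ⇒ d = δ/√(n/2) = 3.857/√(84/2) = 0.5952.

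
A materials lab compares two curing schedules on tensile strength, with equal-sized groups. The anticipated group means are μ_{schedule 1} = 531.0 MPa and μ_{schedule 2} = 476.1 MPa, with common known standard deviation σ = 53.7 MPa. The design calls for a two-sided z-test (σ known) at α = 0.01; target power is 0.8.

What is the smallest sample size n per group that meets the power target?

Standardized effect: d = |μ_{schedule 1} − μ_{schedule 2}| / σ = |531.0 − 476.1| / 53.7 = 1.0223
Set Φ(δ − 2.576) = 0.8; then δ − 2.576 = Φ⁻¹(0.8) = 0.842, giving δ = 3.417.
(Ignoring the negligible lower-tail rejection probability gives the usual closed-form inversion.)
δ = d·√(n/2) ⇒ n = 2(δ/d)² = 2 × (3.417 / 1.0223)² = 22.35.
Round up to the next whole unit.

n = 23 per group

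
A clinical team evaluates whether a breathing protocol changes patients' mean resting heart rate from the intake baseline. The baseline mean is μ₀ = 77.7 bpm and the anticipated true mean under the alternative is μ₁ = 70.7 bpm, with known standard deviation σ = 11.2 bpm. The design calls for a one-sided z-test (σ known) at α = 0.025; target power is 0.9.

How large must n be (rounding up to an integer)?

Standardized effect: d = |μ₁ − μ₀| / σ = |70.7 − 77.7| / 11.2 = 0.6250
Set Φ(δ − 1.960) = 0.9; then δ − 1.960 = Φ⁻¹(0.9) = 1.282, giving δ = 3.242.
δ = d·√n ⇒ n = (δ/d)² = (3.242 / 0.6250)² = 26.90.
Rounding up, n = 27.

n = 27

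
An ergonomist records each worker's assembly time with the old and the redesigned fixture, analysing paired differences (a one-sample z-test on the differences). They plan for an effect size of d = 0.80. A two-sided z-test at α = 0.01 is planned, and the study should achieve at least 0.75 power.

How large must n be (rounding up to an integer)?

For power 0.75 need Φ(δ − z_{0.005}) = 0.75, so δ = z_{0.005} + z_{0.25} = 2.576 + 0.674 = 3.250.
(The Φ(−δ − z_{α/2}) term is vanishingly small for δ > 0 and is dropped in the standard sample-size formula.)
δ = d·√n ⇒ n = (δ/d)² = (3.250 / 0.80)² = 16.51.
Rounding up, n = 17.

n = 17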